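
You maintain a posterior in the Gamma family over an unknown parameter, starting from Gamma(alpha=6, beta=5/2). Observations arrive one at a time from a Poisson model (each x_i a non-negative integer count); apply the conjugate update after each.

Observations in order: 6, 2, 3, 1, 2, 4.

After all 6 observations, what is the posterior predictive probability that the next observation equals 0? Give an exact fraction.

obs 1: x=6 → posterior Gamma(12, 7/2)
obs 2: x=2 → posterior Gamma(14, 9/2)
obs 3: x=3 → posterior Gamma(17, 11/2)
obs 4: x=1 → posterior Gamma(18, 13/2)
obs 5: x=2 → posterior Gamma(20, 15/2)
obs 6: x=4 → posterior Gamma(24, 17/2)

339448671314611904643504117121/4898762930960846817716295277921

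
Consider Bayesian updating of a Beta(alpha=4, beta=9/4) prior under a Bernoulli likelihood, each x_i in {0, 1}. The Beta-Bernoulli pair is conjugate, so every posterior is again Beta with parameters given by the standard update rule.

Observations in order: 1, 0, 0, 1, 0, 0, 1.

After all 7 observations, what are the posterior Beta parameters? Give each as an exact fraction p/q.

obs 1: x=1 → posterior Beta(5, 9/4)
obs 2: x=0 → posterior Beta(5, 13/4)
obs 3: x=0 → posterior Beta(5, 17/4)
obs 4: x=1 → posterior Beta(6, 17/4)
obs 5: x=0 → posterior Beta(6, 21/4)
obs 6: x=0 → posterior Beta(6, 25/4)
obs 7: x=1 → posterior Beta(7, 25/4)

alpha=7, beta=25/4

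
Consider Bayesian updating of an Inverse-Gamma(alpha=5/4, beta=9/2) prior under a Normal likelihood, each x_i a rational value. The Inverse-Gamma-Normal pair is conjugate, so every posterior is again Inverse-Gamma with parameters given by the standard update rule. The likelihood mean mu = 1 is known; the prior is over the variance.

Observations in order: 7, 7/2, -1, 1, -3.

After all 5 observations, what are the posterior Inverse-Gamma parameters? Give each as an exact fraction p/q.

obs 1: x=7 → posterior Inverse-Gamma(7/4, 45/2)
obs 2: x=7/2 → posterior Inverse-Gamma(9/4, 205/8)
obs 3: x=-1 → posterior Inverse-Gamma(11/4, 221/8)
obs 4: x=1 → posterior Inverse-Gamma(13/4, 221/8)
obs 5: x=-3 → posterior Inverse-Gamma(15/4, 285/8)

alpha=15/4, beta=285/8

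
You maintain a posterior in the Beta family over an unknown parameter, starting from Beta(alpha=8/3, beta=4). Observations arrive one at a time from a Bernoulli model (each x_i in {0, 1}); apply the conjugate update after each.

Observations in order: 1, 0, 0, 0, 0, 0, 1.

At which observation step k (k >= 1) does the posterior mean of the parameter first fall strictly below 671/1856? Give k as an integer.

k = 4

obs 1: x=1 → posterior Beta(11/3, 4)
obs 2: x=0 → posterior Beta(11/3, 5)
obs 3: x=0 → posterior Beta(11/3, 6)
obs 4: x=0 → posterior Beta(11/3, 7)
obs 5: x=0 → posterior Beta(11/3, 8)
obs 6: x=0 → posterior Beta(11/3, 9)
obs 7: x=1 → posterior Beta(14/3, 9)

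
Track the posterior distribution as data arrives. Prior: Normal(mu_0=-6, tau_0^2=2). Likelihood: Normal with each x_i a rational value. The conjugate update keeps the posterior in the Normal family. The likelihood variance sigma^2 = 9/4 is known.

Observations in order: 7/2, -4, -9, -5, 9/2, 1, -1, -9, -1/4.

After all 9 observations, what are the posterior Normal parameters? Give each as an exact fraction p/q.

mu_0=-208/81, tau_0^2=2/9

obs 1: x=7/2 → posterior Normal(-26/17, 18/17)
obs 2: x=-4 → posterior Normal(-58/25, 18/25)
obs 3: x=-9 → posterior Normal(-130/33, 6/11)
obs 4: x=-5 → posterior Normal(-170/41, 18/41)
obs 5: x=9/2 → posterior Normal(-134/49, 18/49)
obs 6: x=1 → posterior Normal(-42/19, 6/19)
obs 7: x=-1 → posterior Normal(-134/65, 18/65)
obs 8: x=-9 → posterior Normal(-206/73, 18/73)
obs 9: x=-1/4 → posterior Normal(-208/81, 2/9)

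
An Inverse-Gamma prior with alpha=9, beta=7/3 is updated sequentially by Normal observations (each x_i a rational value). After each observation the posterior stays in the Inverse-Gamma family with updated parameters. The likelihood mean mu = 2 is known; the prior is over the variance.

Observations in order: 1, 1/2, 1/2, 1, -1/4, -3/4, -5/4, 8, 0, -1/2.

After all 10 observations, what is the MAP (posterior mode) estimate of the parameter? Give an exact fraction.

obs 1: x=1 → posterior Inverse-Gamma(19/2, 17/6)
obs 2: x=1/2 → posterior Inverse-Gamma(10, 95/24)
obs 3: x=1/2 → posterior Inverse-Gamma(21/2, 61/12)
obs 4: x=1 → posterior Inverse-Gamma(11, 67/12)
obs 5: x=-1/4 → posterior Inverse-Gamma(23/2, 779/96)
obs 6: x=-3/4 → posterior Inverse-Gamma(12, 571/48)
obs 7: x=-5/4 → posterior Inverse-Gamma(25/2, 1649/96)
obs 8: x=8 → posterior Inverse-Gamma(13, 3377/96)
obs 9: x=0 → posterior Inverse-Gamma(27/2, 3569/96)
obs 10: x=-1/2 → posterior Inverse-Gamma(14, 3869/96)

3869/1440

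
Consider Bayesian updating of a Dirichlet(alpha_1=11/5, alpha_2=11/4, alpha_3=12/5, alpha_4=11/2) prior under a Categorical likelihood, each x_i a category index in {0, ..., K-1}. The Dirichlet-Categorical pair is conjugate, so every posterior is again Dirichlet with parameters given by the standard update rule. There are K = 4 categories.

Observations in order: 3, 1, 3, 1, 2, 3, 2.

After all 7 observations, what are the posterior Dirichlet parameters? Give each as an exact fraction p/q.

alpha_1=11/5, alpha_2=19/4, alpha_3=22/5, alpha_4=17/2

obs 1: x=3 → posterior Dirichlet(11/5, 11/4, 12/5, 13/2)
obs 2: x=1 → posterior Dirichlet(11/5, 15/4, 12/5, 13/2)
obs 3: x=3 → posterior Dirichlet(11/5, 15/4, 12/5, 15/2)
obs 4: x=1 → posterior Dirichlet(11/5, 19/4, 12/5, 15/2)
obs 5: x=2 → posterior Dirichlet(11/5, 19/4, 17/5, 15/2)
obs 6: x=3 → posterior Dirichlet(11/5, 19/4, 17/5, 17/2)
obs 7: x=2 → posterior Dirichlet(11/5, 19/4, 22/5, 17/2)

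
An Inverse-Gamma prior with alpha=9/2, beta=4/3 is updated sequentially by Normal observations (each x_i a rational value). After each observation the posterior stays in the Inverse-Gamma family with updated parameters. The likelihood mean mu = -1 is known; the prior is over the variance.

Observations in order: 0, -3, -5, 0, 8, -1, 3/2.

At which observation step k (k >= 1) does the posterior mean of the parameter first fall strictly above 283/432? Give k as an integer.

obs 1: x=0 → posterior Inverse-Gamma(5, 11/6)
obs 2: x=-3 → posterior Inverse-Gamma(11/2, 23/6)
obs 3: x=-5 → posterior Inverse-Gamma(6, 71/6)
obs 4: x=0 → posterior Inverse-Gamma(13/2, 37/3)
obs 5: x=8 → posterior Inverse-Gamma(7, 317/6)
obs 6: x=-1 → posterior Inverse-Gamma(15/2, 317/6)
obs 7: x=3/2 → posterior Inverse-Gamma(8, 1343/24)

k = 2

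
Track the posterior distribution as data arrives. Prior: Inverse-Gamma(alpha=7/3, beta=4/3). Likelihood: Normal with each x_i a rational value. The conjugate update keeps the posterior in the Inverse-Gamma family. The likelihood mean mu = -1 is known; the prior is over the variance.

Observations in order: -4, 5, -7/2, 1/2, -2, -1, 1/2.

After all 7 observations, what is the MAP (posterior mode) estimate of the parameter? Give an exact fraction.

713/164

obs 1: x=-4 → posterior Inverse-Gamma(17/6, 35/6)
obs 2: x=5 → posterior Inverse-Gamma(10/3, 143/6)
obs 3: x=-7/2 → posterior Inverse-Gamma(23/6, 647/24)
obs 4: x=1/2 → posterior Inverse-Gamma(13/3, 337/12)
obs 5: x=-2 → posterior Inverse-Gamma(29/6, 343/12)
obs 6: x=-1 → posterior Inverse-Gamma(16/3, 343/12)
obs 7: x=1/2 → posterior Inverse-Gamma(35/6, 713/24)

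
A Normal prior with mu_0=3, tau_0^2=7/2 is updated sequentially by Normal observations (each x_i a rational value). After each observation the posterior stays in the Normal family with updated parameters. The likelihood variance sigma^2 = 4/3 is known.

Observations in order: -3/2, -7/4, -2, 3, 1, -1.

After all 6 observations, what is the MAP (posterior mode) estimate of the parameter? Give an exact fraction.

obs 1: x=-3/2 → posterior Normal(-15/58, 28/29)
obs 2: x=-7/4 → posterior Normal(-177/200, 14/25)
obs 3: x=-2 → posterior Normal(-345/284, 28/71)
obs 4: x=3 → posterior Normal(-93/368, 7/23)
obs 5: x=1 → posterior Normal(-9/452, 28/113)
obs 6: x=-1 → posterior Normal(-93/536, 14/67)

-93/536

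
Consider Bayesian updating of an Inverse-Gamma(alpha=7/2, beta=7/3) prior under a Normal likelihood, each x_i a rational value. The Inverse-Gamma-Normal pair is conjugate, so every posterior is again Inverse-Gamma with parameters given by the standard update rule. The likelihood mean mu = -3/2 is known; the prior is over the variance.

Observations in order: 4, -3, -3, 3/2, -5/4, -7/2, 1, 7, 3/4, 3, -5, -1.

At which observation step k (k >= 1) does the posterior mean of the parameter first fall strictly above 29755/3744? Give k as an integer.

k = 8

obs 1: x=4 → posterior Inverse-Gamma(4, 419/24)
obs 2: x=-3 → posterior Inverse-Gamma(9/2, 223/12)
obs 3: x=-3 → posterior Inverse-Gamma(5, 473/24)
obs 4: x=3/2 → posterior Inverse-Gamma(11/2, 581/24)
obs 5: x=-5/4 → posterior Inverse-Gamma(6, 2327/96)
obs 6: x=-7/2 → posterior Inverse-Gamma(13/2, 2519/96)
obs 7: x=1 → posterior Inverse-Gamma(7, 2819/96)
obs 8: x=7 → posterior Inverse-Gamma(15/2, 6287/96)
obs 9: x=3/4 → posterior Inverse-Gamma(8, 3265/48)
obs 10: x=3 → posterior Inverse-Gamma(17/2, 3751/48)
obs 11: x=-5 → posterior Inverse-Gamma(9, 4045/48)
obs 12: x=-1 → posterior Inverse-Gamma(19/2, 4051/48)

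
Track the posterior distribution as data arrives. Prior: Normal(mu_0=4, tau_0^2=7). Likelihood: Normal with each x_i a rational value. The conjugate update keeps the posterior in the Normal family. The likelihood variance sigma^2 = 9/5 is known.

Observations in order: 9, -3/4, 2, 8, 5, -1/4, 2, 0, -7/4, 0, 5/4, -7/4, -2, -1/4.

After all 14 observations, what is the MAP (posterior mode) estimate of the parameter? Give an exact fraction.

1507/998

obs 1: x=9 → posterior Normal(351/44, 63/44)
obs 2: x=-3/4 → posterior Normal(1299/316, 63/79)
obs 3: x=2 → posterior Normal(1579/456, 21/38)
obs 4: x=8 → posterior Normal(2699/596, 63/149)
obs 5: x=5 → posterior Normal(3399/736, 63/184)
obs 6: x=-1/4 → posterior Normal(841/219, 21/73)
obs 7: x=2 → posterior Normal(911/254, 63/254)
obs 8: x=0 → posterior Normal(911/289, 63/289)
obs 9: x=-7/4 → posterior Normal(1133/432, 7/36)
obs 10: x=0 → posterior Normal(3399/1436, 63/359)
obs 11: x=5/4 → posterior Normal(1787/788, 63/394)
obs 12: x=-7/4 → posterior Normal(3329/1716, 21/143)
obs 13: x=-2 → posterior Normal(3049/1856, 63/464)
obs 14: x=-1/4 → posterior Normal(1507/998, 63/499)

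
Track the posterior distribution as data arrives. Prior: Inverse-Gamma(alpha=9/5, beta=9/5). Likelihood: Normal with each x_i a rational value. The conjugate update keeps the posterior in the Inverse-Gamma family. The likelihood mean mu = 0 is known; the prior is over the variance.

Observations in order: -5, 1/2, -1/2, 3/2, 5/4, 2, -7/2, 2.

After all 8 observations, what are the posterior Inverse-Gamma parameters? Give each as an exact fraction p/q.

alpha=29/5, beta=4253/160

obs 1: x=-5 → posterior Inverse-Gamma(23/10, 143/10)
obs 2: x=1/2 → posterior Inverse-Gamma(14/5, 577/40)
obs 3: x=-1/2 → posterior Inverse-Gamma(33/10, 291/20)
obs 4: x=3/2 → posterior Inverse-Gamma(19/5, 627/40)
obs 5: x=5/4 → posterior Inverse-Gamma(43/10, 2633/160)
obs 6: x=2 → posterior Inverse-Gamma(24/5, 2953/160)
obs 7: x=-7/2 → posterior Inverse-Gamma(53/10, 3933/160)
obs 8: x=2 → posterior Inverse-Gamma(29/5, 4253/160)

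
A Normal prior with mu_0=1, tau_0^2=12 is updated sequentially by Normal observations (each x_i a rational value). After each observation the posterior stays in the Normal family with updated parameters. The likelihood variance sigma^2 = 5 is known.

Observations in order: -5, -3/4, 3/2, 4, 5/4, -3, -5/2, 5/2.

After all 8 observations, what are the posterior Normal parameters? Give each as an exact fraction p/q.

mu_0=-19/101, tau_0^2=60/101

obs 1: x=-5 → posterior Normal(-55/17, 60/17)
obs 2: x=-3/4 → posterior Normal(-64/29, 60/29)
obs 3: x=3/2 → posterior Normal(-46/41, 60/41)
obs 4: x=4 → posterior Normal(2/53, 60/53)
obs 5: x=5/4 → posterior Normal(17/65, 12/13)
obs 6: x=-3 → posterior Normal(-19/77, 60/77)
obs 7: x=-5/2 → posterior Normal(-49/89, 60/89)
obs 8: x=5/2 → posterior Normal(-19/101, 60/101)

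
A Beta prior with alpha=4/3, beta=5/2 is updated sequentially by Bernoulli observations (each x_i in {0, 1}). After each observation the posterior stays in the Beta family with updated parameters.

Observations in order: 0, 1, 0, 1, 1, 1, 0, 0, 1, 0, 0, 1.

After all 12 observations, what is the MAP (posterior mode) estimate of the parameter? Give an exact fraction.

obs 1: x=0 → posterior Beta(4/3, 7/2)
obs 2: x=1 → posterior Beta(7/3, 7/2)
obs 3: x=0 → posterior Beta(7/3, 9/2)
obs 4: x=1 → posterior Beta(10/3, 9/2)
obs 5: x=1 → posterior Beta(13/3, 9/2)
obs 6: x=1 → posterior Beta(16/3, 9/2)
obs 7: x=0 → posterior Beta(16/3, 11/2)
obs 8: x=0 → posterior Beta(16/3, 13/2)
obs 9: x=1 → posterior Beta(19/3, 13/2)
obs 10: x=0 → posterior Beta(19/3, 15/2)
obs 11: x=0 → posterior Beta(19/3, 17/2)
obs 12: x=1 → posterior Beta(22/3, 17/2)

38/83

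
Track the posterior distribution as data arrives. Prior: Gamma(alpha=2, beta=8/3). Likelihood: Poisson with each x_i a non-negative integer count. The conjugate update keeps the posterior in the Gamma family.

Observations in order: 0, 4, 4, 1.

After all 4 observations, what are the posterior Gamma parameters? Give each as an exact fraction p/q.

alpha=11, beta=20/3

obs 1: x=0 → posterior Gamma(2, 11/3)
obs 2: x=4 → posterior Gamma(6, 14/3)
obs 3: x=4 → posterior Gamma(10, 17/3)
obs 4: x=1 → posterior Gamma(11, 20/3)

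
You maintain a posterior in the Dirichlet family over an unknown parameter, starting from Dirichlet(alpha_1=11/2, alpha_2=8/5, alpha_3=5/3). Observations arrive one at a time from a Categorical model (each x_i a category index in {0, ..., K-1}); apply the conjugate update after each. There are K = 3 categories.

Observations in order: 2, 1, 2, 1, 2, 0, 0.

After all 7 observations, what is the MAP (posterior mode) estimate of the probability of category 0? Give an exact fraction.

obs 1: x=2 → posterior Dirichlet(11/2, 8/5, 8/3)
obs 2: x=1 → posterior Dirichlet(11/2, 13/5, 8/3)
obs 3: x=2 → posterior Dirichlet(11/2, 13/5, 11/3)
obs 4: x=1 → posterior Dirichlet(11/2, 18/5, 11/3)
obs 5: x=2 → posterior Dirichlet(11/2, 18/5, 14/3)
obs 6: x=0 → posterior Dirichlet(13/2, 18/5, 14/3)
obs 7: x=0 → posterior Dirichlet(15/2, 18/5, 14/3)

195/383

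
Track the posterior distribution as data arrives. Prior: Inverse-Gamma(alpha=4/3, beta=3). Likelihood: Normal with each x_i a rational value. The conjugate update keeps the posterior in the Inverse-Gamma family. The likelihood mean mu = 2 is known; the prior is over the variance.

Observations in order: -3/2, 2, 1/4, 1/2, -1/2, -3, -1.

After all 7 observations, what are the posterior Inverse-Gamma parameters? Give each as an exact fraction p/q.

obs 1: x=-3/2 → posterior Inverse-Gamma(11/6, 73/8)
obs 2: x=2 → posterior Inverse-Gamma(7/3, 73/8)
obs 3: x=1/4 → posterior Inverse-Gamma(17/6, 341/32)
obs 4: x=1/2 → posterior Inverse-Gamma(10/3, 377/32)
obs 5: x=-1/2 → posterior Inverse-Gamma(23/6, 477/32)
obs 6: x=-3 → posterior Inverse-Gamma(13/3, 877/32)
obs 7: x=-1 → posterior Inverse-Gamma(29/6, 1021/32)

alpha=29/6, beta=1021/32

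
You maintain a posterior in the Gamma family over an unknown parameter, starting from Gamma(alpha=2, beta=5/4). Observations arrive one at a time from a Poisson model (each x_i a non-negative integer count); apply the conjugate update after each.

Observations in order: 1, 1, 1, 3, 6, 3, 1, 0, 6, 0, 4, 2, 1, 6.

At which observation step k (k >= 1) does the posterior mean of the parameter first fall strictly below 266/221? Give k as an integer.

obs 1: x=1 → posterior Gamma(3, 9/4)
obs 2: x=1 → posterior Gamma(4, 13/4)
obs 3: x=1 → posterior Gamma(5, 17/4)
obs 4: x=3 → posterior Gamma(8, 21/4)
obs 5: x=6 → posterior Gamma(14, 25/4)
obs 6: x=3 → posterior Gamma(17, 29/4)
obs 7: x=1 → posterior Gamma(18, 33/4)
obs 8: x=0 → posterior Gamma(18, 37/4)
obs 9: x=6 → posterior Gamma(24, 41/4)
obs 10: x=0 → posterior Gamma(24, 45/4)
obs 11: x=4 → posterior Gamma(28, 49/4)
obs 12: x=2 → posterior Gamma(30, 53/4)
obs 13: x=1 → posterior Gamma(31, 57/4)
obs 14: x=6 → posterior Gamma(37, 61/4)

k = 3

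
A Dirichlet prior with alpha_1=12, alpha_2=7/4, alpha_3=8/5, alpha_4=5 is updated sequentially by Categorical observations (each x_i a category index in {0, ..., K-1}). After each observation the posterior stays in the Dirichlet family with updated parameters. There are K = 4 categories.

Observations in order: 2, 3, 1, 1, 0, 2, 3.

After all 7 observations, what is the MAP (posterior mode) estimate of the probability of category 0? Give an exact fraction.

240/467

obs 1: x=2 → posterior Dirichlet(12, 7/4, 13/5, 5)
obs 2: x=3 → posterior Dirichlet(12, 7/4, 13/5, 6)
obs 3: x=1 → posterior Dirichlet(12, 11/4, 13/5, 6)
obs 4: x=1 → posterior Dirichlet(12, 15/4, 13/5, 6)
obs 5: x=0 → posterior Dirichlet(13, 15/4, 13/5, 6)
obs 6: x=2 → posterior Dirichlet(13, 15/4, 18/5, 6)
obs 7: x=3 → posterior Dirichlet(13, 15/4, 18/5, 7)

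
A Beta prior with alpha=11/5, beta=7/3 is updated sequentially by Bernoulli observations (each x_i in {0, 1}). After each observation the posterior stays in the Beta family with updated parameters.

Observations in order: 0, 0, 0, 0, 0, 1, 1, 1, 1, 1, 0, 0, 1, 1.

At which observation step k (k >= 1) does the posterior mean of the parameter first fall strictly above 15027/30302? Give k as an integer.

k = 14

obs 1: x=0 → posterior Beta(11/5, 10/3)
obs 2: x=0 → posterior Beta(11/5, 13/3)
obs 3: x=0 → posterior Beta(11/5, 16/3)
obs 4: x=0 → posterior Beta(11/5, 19/3)
obs 5: x=0 → posterior Beta(11/5, 22/3)
obs 6: x=1 → posterior Beta(16/5, 22/3)
obs 7: x=1 → posterior Beta(21/5, 22/3)
obs 8: x=1 → posterior Beta(26/5, 22/3)
obs 9: x=1 → posterior Beta(31/5, 22/3)
obs 10: x=1 → posterior Beta(36/5, 22/3)
obs 11: x=0 → posterior Beta(36/5, 25/3)
obs 12: x=0 → posterior Beta(36/5, 28/3)
obs 13: x=1 → posterior Beta(41/5, 28/3)
obs 14: x=1 → posterior Beta(46/5, 28/3)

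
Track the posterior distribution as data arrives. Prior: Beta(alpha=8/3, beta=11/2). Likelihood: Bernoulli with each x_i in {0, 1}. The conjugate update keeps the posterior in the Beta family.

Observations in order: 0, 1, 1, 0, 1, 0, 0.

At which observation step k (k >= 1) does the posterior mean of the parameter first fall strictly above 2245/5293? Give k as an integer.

k = 5

obs 1: x=0 → posterior Beta(8/3, 13/2)
obs 2: x=1 → posterior Beta(11/3, 13/2)
obs 3: x=1 → posterior Beta(14/3, 13/2)
obs 4: x=0 → posterior Beta(14/3, 15/2)
obs 5: x=1 → posterior Beta(17/3, 15/2)
obs 6: x=0 → posterior Beta(17/3, 17/2)
obs 7: x=0 → posterior Beta(17/3, 19/2)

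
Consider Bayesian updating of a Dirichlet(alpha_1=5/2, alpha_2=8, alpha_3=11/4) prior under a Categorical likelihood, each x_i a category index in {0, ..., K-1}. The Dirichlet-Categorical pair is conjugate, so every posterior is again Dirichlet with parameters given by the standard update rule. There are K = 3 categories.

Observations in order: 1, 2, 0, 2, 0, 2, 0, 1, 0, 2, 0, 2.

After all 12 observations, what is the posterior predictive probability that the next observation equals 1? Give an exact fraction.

obs 1: x=1 → posterior Dirichlet(5/2, 9, 11/4)
obs 2: x=2 → posterior Dirichlet(5/2, 9, 15/4)
obs 3: x=0 → posterior Dirichlet(7/2, 9, 15/4)
obs 4: x=2 → posterior Dirichlet(7/2, 9, 19/4)
obs 5: x=0 → posterior Dirichlet(9/2, 9, 19/4)
obs 6: x=2 → posterior Dirichlet(9/2, 9, 23/4)
obs 7: x=0 → posterior Dirichlet(11/2, 9, 23/4)
obs 8: x=1 → posterior Dirichlet(11/2, 10, 23/4)
obs 9: x=0 → posterior Dirichlet(13/2, 10, 23/4)
obs 10: x=2 → posterior Dirichlet(13/2, 10, 27/4)
obs 11: x=0 → posterior Dirichlet(15/2, 10, 27/4)
obs 12: x=2 → posterior Dirichlet(15/2, 10, 31/4)

40/101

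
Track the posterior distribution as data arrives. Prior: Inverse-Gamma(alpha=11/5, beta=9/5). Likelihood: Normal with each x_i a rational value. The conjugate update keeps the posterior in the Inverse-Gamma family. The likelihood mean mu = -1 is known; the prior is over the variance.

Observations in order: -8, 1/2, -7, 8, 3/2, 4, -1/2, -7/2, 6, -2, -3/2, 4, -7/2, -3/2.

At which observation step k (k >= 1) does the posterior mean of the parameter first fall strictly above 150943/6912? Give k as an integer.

obs 1: x=-8 → posterior Inverse-Gamma(27/10, 263/10)
obs 2: x=1/2 → posterior Inverse-Gamma(16/5, 1097/40)
obs 3: x=-7 → posterior Inverse-Gamma(37/10, 1817/40)
obs 4: x=8 → posterior Inverse-Gamma(21/5, 3437/40)
obs 5: x=3/2 → posterior Inverse-Gamma(47/10, 1781/20)
obs 6: x=4 → posterior Inverse-Gamma(26/5, 2031/20)
obs 7: x=-1/2 → posterior Inverse-Gamma(57/10, 4067/40)
obs 8: x=-7/2 → posterior Inverse-Gamma(31/5, 524/5)
obs 9: x=6 → posterior Inverse-Gamma(67/10, 1293/10)
obs 10: x=-2 → posterior Inverse-Gamma(36/5, 649/5)
obs 11: x=-3/2 → posterior Inverse-Gamma(77/10, 5197/40)
obs 12: x=4 → posterior Inverse-Gamma(41/5, 5697/40)
obs 13: x=-7/2 → posterior Inverse-Gamma(87/10, 2911/20)
obs 14: x=-3/2 → posterior Inverse-Gamma(46/5, 5827/40)

k = 4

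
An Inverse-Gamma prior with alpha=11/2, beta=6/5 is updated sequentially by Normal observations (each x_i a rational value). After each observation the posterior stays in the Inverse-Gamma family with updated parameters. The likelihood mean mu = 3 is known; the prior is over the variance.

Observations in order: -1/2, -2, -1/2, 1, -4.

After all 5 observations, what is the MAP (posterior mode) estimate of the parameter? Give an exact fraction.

obs 1: x=-1/2 → posterior Inverse-Gamma(6, 293/40)
obs 2: x=-2 → posterior Inverse-Gamma(13/2, 793/40)
obs 3: x=-1/2 → posterior Inverse-Gamma(7, 519/20)
obs 4: x=1 → posterior Inverse-Gamma(15/2, 559/20)
obs 5: x=-4 → posterior Inverse-Gamma(8, 1049/20)

1049/180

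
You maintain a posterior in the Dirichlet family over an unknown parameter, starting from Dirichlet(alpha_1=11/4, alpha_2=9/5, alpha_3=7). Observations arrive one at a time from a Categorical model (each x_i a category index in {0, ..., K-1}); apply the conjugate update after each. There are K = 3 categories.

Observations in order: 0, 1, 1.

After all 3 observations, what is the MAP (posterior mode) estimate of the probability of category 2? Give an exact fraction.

obs 1: x=0 → posterior Dirichlet(15/4, 9/5, 7)
obs 2: x=1 → posterior Dirichlet(15/4, 14/5, 7)
obs 3: x=1 → posterior Dirichlet(15/4, 19/5, 7)

40/77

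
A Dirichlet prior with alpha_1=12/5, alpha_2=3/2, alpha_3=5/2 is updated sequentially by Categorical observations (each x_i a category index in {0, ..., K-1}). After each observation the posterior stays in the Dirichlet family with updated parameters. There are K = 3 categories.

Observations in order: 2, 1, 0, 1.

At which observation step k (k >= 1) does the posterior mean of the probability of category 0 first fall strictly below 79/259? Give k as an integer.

obs 1: x=2 → posterior Dirichlet(12/5, 3/2, 7/2)
obs 2: x=1 → posterior Dirichlet(12/5, 5/2, 7/2)
obs 3: x=0 → posterior Dirichlet(17/5, 5/2, 7/2)
obs 4: x=1 → posterior Dirichlet(17/5, 7/2, 7/2)

k = 2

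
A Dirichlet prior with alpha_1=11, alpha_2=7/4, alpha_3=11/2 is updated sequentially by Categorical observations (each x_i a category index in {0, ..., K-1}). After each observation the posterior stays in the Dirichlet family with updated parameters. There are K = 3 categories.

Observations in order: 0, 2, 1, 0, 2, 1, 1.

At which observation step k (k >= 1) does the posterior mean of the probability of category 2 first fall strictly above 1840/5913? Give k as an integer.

obs 1: x=0 → posterior Dirichlet(12, 7/4, 11/2)
obs 2: x=2 → posterior Dirichlet(12, 7/4, 13/2)
obs 3: x=1 → posterior Dirichlet(12, 11/4, 13/2)
obs 4: x=0 → posterior Dirichlet(13, 11/4, 13/2)
obs 5: x=2 → posterior Dirichlet(13, 11/4, 15/2)
obs 6: x=1 → posterior Dirichlet(13, 15/4, 15/2)
obs 7: x=1 → posterior Dirichlet(13, 19/4, 15/2)

k = 2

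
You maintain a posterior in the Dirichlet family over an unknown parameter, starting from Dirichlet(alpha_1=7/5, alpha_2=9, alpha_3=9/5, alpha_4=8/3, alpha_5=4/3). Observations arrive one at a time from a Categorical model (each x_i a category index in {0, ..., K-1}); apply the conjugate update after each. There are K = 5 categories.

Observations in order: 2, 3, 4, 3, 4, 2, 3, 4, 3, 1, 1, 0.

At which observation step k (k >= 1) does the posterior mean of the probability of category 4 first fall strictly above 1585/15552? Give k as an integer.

obs 1: x=2 → posterior Dirichlet(7/5, 9, 14/5, 8/3, 4/3)
obs 2: x=3 → posterior Dirichlet(7/5, 9, 14/5, 11/3, 4/3)
obs 3: x=4 → posterior Dirichlet(7/5, 9, 14/5, 11/3, 7/3)
obs 4: x=3 → posterior Dirichlet(7/5, 9, 14/5, 14/3, 7/3)
obs 5: x=4 → posterior Dirichlet(7/5, 9, 14/5, 14/3, 10/3)
obs 6: x=2 → posterior Dirichlet(7/5, 9, 19/5, 14/3, 10/3)
obs 7: x=3 → posterior Dirichlet(7/5, 9, 19/5, 17/3, 10/3)
obs 8: x=4 → posterior Dirichlet(7/5, 9, 19/5, 17/3, 13/3)
obs 9: x=3 → posterior Dirichlet(7/5, 9, 19/5, 20/3, 13/3)
obs 10: x=1 → posterior Dirichlet(7/5, 10, 19/5, 20/3, 13/3)
obs 11: x=1 → posterior Dirichlet(7/5, 11, 19/5, 20/3, 13/3)
obs 12: x=0 → posterior Dirichlet(12/5, 11, 19/5, 20/3, 13/3)

k = 3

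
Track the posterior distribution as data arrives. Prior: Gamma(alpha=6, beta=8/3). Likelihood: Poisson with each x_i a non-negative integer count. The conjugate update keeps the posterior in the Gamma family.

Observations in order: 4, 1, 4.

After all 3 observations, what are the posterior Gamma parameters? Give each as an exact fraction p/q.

obs 1: x=4 → posterior Gamma(10, 11/3)
obs 2: x=1 → posterior Gamma(11, 14/3)
obs 3: x=4 → posterior Gamma(15, 17/3)

alpha=15, beta=17/3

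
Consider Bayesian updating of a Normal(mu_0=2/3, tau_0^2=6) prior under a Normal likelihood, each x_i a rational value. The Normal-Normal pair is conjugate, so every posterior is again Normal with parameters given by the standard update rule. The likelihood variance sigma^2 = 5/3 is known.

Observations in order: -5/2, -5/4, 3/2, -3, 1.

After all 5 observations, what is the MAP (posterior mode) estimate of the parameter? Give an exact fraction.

obs 1: x=-5/2 → posterior Normal(-125/69, 30/23)
obs 2: x=-5/4 → posterior Normal(-385/246, 30/41)
obs 3: x=3/2 → posterior Normal(-223/354, 30/59)
obs 4: x=-3 → posterior Normal(-547/462, 30/77)
obs 5: x=1 → posterior Normal(-439/570, 6/19)

-439/570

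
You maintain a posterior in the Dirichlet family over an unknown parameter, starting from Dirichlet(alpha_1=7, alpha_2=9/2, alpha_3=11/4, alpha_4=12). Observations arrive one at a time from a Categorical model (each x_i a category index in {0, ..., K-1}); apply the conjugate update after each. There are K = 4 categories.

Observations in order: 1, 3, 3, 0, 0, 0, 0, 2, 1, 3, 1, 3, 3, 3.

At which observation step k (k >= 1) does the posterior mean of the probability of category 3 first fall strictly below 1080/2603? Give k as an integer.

obs 1: x=1 → posterior Dirichlet(7, 11/2, 11/4, 12)
obs 2: x=3 → posterior Dirichlet(7, 11/2, 11/4, 13)
obs 3: x=3 → posterior Dirichlet(7, 11/2, 11/4, 14)
obs 4: x=0 → posterior Dirichlet(8, 11/2, 11/4, 14)
obs 5: x=0 → posterior Dirichlet(9, 11/2, 11/4, 14)
obs 6: x=0 → posterior Dirichlet(10, 11/2, 11/4, 14)
obs 7: x=0 → posterior Dirichlet(11, 11/2, 11/4, 14)
obs 8: x=2 → posterior Dirichlet(11, 11/2, 15/4, 14)
obs 9: x=1 → posterior Dirichlet(11, 13/2, 15/4, 14)
obs 10: x=3 → posterior Dirichlet(11, 13/2, 15/4, 15)
obs 11: x=1 → posterior Dirichlet(11, 15/2, 15/4, 15)
obs 12: x=3 → posterior Dirichlet(11, 15/2, 15/4, 16)
obs 13: x=3 → posterior Dirichlet(11, 15/2, 15/4, 17)
obs 14: x=3 → posterior Dirichlet(11, 15/2, 15/4, 18)

k = 8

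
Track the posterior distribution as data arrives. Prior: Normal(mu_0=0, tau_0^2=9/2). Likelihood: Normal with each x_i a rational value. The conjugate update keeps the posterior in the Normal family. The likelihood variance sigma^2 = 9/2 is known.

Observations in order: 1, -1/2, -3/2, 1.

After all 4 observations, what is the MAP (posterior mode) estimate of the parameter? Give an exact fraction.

0

obs 1: x=1 → posterior Normal(1/2, 9/4)
obs 2: x=-1/2 → posterior Normal(1/6, 3/2)
obs 3: x=-3/2 → posterior Normal(-1/4, 9/8)
obs 4: x=1 → posterior Normal(0, 9/10)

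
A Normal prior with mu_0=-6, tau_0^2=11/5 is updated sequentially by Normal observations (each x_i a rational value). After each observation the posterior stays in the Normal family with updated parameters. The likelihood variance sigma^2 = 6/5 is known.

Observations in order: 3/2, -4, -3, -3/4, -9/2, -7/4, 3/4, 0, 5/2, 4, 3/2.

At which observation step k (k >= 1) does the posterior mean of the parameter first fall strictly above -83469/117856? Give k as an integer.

k = 11

obs 1: x=3/2 → posterior Normal(-39/34, 66/85)
obs 2: x=-4 → posterior Normal(-127/56, 33/70)
obs 3: x=-3 → posterior Normal(-193/78, 22/65)
obs 4: x=-3/4 → posterior Normal(-419/200, 33/125)
obs 5: x=-9/2 → posterior Normal(-617/244, 66/305)
obs 6: x=-7/4 → posterior Normal(-347/144, 11/60)
obs 7: x=3/4 → posterior Normal(-661/332, 66/415)
obs 8: x=0 → posterior Normal(-661/376, 33/235)
obs 9: x=5/2 → posterior Normal(-551/420, 22/175)
obs 10: x=4 → posterior Normal(-375/464, 33/290)
obs 11: x=3/2 → posterior Normal(-309/508, 66/635)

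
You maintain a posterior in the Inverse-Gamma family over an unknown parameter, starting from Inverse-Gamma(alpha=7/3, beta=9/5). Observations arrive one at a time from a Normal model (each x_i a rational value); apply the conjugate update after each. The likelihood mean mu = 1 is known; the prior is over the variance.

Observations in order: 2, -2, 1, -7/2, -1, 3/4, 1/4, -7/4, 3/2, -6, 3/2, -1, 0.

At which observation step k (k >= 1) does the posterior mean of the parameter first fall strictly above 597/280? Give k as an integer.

k = 2

obs 1: x=2 → posterior Inverse-Gamma(17/6, 23/10)
obs 2: x=-2 → posterior Inverse-Gamma(10/3, 34/5)
obs 3: x=1 → posterior Inverse-Gamma(23/6, 34/5)
obs 4: x=-7/2 → posterior Inverse-Gamma(13/3, 677/40)
obs 5: x=-1 → posterior Inverse-Gamma(29/6, 757/40)
obs 6: x=3/4 → posterior Inverse-Gamma(16/3, 3033/160)
obs 7: x=1/4 → posterior Inverse-Gamma(35/6, 1539/80)
obs 8: x=-7/4 → posterior Inverse-Gamma(19/3, 3683/160)
obs 9: x=3/2 → posterior Inverse-Gamma(41/6, 3703/160)
obs 10: x=-6 → posterior Inverse-Gamma(22/3, 7623/160)
obs 11: x=3/2 → posterior Inverse-Gamma(47/6, 7643/160)
obs 12: x=-1 → posterior Inverse-Gamma(25/3, 7963/160)
obs 13: x=0 → posterior Inverse-Gamma(53/6, 8043/160)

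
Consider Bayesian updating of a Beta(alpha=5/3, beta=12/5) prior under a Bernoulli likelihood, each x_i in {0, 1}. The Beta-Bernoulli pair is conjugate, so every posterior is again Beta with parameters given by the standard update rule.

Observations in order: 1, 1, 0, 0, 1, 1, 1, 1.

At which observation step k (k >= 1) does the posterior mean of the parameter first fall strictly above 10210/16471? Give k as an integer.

obs 1: x=1 → posterior Beta(8/3, 12/5)
obs 2: x=1 → posterior Beta(11/3, 12/5)
obs 3: x=0 → posterior Beta(11/3, 17/5)
obs 4: x=0 → posterior Beta(11/3, 22/5)
obs 5: x=1 → posterior Beta(14/3, 22/5)
obs 6: x=1 → posterior Beta(17/3, 22/5)
obs 7: x=1 → posterior Beta(20/3, 22/5)
obs 8: x=1 → posterior Beta(23/3, 22/5)

k = 8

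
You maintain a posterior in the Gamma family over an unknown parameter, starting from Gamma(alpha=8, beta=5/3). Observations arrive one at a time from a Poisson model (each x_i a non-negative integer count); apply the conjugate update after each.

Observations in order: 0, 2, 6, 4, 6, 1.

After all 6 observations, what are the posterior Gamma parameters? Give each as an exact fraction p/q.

obs 1: x=0 → posterior Gamma(8, 8/3)
obs 2: x=2 → posterior Gamma(10, 11/3)
obs 3: x=6 → posterior Gamma(16, 14/3)
obs 4: x=4 → posterior Gamma(20, 17/3)
obs 5: x=6 → posterior Gamma(26, 20/3)
obs 6: x=1 → posterior Gamma(27, 23/3)

alpha=27, beta=23/3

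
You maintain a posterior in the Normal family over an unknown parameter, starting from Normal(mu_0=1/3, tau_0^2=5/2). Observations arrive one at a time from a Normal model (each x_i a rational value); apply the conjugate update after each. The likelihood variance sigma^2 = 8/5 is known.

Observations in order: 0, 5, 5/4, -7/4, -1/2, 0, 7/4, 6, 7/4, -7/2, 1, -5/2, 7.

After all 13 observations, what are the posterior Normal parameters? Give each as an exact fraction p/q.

mu_0=2357/2046, tau_0^2=40/341

obs 1: x=0 → posterior Normal(16/123, 40/41)
obs 2: x=5 → posterior Normal(391/198, 20/33)
obs 3: x=5/4 → posterior Normal(277/156, 40/91)
obs 4: x=-7/4 → posterior Normal(707/696, 10/29)
obs 5: x=-1/2 → posterior Normal(316/423, 40/141)
obs 6: x=0 → posterior Normal(158/249, 20/83)
obs 7: x=7/4 → posterior Normal(1789/2292, 40/191)
obs 8: x=6 → posterior Normal(3589/2592, 5/27)
obs 9: x=7/4 → posterior Normal(2057/1446, 40/241)
obs 10: x=-7/2 → posterior Normal(383/399, 20/133)
obs 11: x=1 → posterior Normal(841/873, 40/291)
obs 12: x=-5/2 → posterior Normal(1307/1896, 10/79)
obs 13: x=7 → posterior Normal(2357/2046, 40/341)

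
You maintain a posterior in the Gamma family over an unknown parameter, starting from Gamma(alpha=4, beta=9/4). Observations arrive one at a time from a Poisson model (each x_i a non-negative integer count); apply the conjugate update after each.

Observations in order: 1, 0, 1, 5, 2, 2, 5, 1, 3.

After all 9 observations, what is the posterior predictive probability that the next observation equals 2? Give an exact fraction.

obs 1: x=1 → posterior Gamma(5, 13/4)
obs 2: x=0 → posterior Gamma(5, 17/4)
obs 3: x=1 → posterior Gamma(6, 21/4)
obs 4: x=5 → posterior Gamma(11, 25/4)
obs 5: x=2 → posterior Gamma(13, 29/4)
obs 6: x=2 → posterior Gamma(15, 33/4)
obs 7: x=5 → posterior Gamma(20, 37/4)
obs 8: x=1 → posterior Gamma(21, 41/4)
obs 9: x=3 → posterior Gamma(24, 45/4)

22821362422048333128937053680419921875000000/88124787089723195184393736687912818113311201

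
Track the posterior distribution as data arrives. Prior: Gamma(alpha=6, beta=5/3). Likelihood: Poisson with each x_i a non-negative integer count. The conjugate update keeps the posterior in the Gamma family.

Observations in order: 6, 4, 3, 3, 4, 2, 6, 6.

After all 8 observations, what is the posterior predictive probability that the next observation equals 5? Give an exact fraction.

obs 1: x=6 → posterior Gamma(12, 8/3)
obs 2: x=4 → posterior Gamma(16, 11/3)
obs 3: x=3 → posterior Gamma(19, 14/3)
obs 4: x=3 → posterior Gamma(22, 17/3)
obs 5: x=4 → posterior Gamma(26, 20/3)
obs 6: x=2 → posterior Gamma(28, 23/3)
obs 7: x=6 → posterior Gamma(34, 26/3)
obs 8: x=6 → posterior Gamma(40, 29/3)

1033401831778666354991552961622802297313541168616019898677024901893/6739986666787659948666753771754907668409286105635143120275902562304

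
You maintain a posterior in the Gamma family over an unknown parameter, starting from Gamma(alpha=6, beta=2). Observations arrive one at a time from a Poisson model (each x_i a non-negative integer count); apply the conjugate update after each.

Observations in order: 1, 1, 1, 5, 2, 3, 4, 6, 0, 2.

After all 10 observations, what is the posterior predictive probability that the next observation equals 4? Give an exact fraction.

132102767145337494459736784585084633088/972786042517719014174576083150881262357

obs 1: x=1 → posterior Gamma(7, 3)
obs 2: x=1 → posterior Gamma(8, 4)
obs 3: x=1 → posterior Gamma(9, 5)
obs 4: x=5 → posterior Gamma(14, 6)
obs 5: x=2 → posterior Gamma(16, 7)
obs 6: x=3 → posterior Gamma(19, 8)
obs 7: x=4 → posterior Gamma(23, 9)
obs 8: x=6 → posterior Gamma(29, 10)
obs 9: x=0 → posterior Gamma(29, 11)
obs 10: x=2 → posterior Gamma(31, 12)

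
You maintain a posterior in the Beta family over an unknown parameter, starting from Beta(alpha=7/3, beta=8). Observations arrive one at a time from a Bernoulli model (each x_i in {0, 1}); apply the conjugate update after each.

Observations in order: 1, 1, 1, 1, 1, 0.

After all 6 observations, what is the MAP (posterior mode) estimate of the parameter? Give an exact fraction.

obs 1: x=1 → posterior Beta(10/3, 8)
obs 2: x=1 → posterior Beta(13/3, 8)
obs 3: x=1 → posterior Beta(16/3, 8)
obs 4: x=1 → posterior Beta(19/3, 8)
obs 5: x=1 → posterior Beta(22/3, 8)
obs 6: x=0 → posterior Beta(22/3, 9)

19/43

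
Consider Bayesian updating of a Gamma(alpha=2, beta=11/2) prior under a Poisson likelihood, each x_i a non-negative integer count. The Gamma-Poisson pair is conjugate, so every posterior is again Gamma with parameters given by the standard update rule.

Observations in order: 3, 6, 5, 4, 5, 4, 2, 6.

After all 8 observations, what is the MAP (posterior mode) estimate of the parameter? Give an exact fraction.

8/3

obs 1: x=3 → posterior Gamma(5, 13/2)
obs 2: x=6 → posterior Gamma(11, 15/2)
obs 3: x=5 → posterior Gamma(16, 17/2)
obs 4: x=4 → posterior Gamma(20, 19/2)
obs 5: x=5 → posterior Gamma(25, 21/2)
obs 6: x=4 → posterior Gamma(29, 23/2)
obs 7: x=2 → posterior Gamma(31, 25/2)
obs 8: x=6 → posterior Gamma(37, 27/2)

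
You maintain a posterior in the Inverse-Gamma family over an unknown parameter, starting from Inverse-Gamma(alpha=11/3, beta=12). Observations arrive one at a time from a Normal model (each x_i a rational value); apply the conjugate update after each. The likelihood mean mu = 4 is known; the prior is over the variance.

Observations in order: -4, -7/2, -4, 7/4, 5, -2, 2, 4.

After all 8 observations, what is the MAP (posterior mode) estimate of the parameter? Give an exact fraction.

obs 1: x=-4 → posterior Inverse-Gamma(25/6, 44)
obs 2: x=-7/2 → posterior Inverse-Gamma(14/3, 577/8)
obs 3: x=-4 → posterior Inverse-Gamma(31/6, 833/8)
obs 4: x=7/4 → posterior Inverse-Gamma(17/3, 3413/32)
obs 5: x=5 → posterior Inverse-Gamma(37/6, 3429/32)
obs 6: x=-2 → posterior Inverse-Gamma(20/3, 4005/32)
obs 7: x=2 → posterior Inverse-Gamma(43/6, 4069/32)
obs 8: x=4 → posterior Inverse-Gamma(23/3, 4069/32)

939/64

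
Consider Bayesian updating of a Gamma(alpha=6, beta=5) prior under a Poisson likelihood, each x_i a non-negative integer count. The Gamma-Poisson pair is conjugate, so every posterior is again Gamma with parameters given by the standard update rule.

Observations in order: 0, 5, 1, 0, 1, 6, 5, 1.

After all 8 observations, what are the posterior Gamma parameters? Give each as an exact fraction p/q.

alpha=25, beta=13

obs 1: x=0 → posterior Gamma(6, 6)
obs 2: x=5 → posterior Gamma(11, 7)
obs 3: x=1 → posterior Gamma(12, 8)
obs 4: x=0 → posterior Gamma(12, 9)
obs 5: x=1 → posterior Gamma(13, 10)
obs 6: x=6 → posterior Gamma(19, 11)
obs 7: x=5 → posterior Gamma(24, 12)
obs 8: x=1 → posterior Gamma(25, 13)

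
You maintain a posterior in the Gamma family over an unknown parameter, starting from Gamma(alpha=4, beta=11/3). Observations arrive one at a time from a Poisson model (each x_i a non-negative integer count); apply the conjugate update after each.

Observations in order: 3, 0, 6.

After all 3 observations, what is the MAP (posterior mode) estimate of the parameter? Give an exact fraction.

obs 1: x=3 → posterior Gamma(7, 14/3)
obs 2: x=0 → posterior Gamma(7, 17/3)
obs 3: x=6 → posterior Gamma(13, 20/3)

9/5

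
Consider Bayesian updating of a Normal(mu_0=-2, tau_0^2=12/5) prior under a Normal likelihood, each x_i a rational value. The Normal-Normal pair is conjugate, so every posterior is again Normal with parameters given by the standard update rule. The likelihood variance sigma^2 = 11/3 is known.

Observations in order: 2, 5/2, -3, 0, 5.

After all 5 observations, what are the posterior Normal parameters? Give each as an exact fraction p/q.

obs 1: x=2 → posterior Normal(-38/91, 132/91)
obs 2: x=5/2 → posterior Normal(52/127, 132/127)
obs 3: x=-3 → posterior Normal(-56/163, 132/163)
obs 4: x=0 → posterior Normal(-56/199, 132/199)
obs 5: x=5 → posterior Normal(124/235, 132/235)

mu_0=124/235, tau_0^2=132/235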